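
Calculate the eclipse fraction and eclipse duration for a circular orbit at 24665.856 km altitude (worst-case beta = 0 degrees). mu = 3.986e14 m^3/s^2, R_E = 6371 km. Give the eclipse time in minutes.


r = 31036.8560 km
T = 906.9358 min
Eclipse fraction = arcsin(R_E/r)/pi = arcsin(6371.0000/31036.8560)/pi
= arcsin(0.2052721)/pi = 0.06580793
Eclipse duration = 0.06580793 * 906.9358 = 59.6836 min

59.6836 minutes


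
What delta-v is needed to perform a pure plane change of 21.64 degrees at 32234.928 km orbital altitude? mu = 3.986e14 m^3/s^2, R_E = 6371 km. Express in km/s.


r = 38605.9280 km = 3.8605928e+07 m
V = sqrt(mu/r) = 3213.2288 m/s
di = 21.64 deg = 0.3776893 rad
dV = 2*V*sin(di/2) = 2*3213.2288*sin(0.1888446)
dV = 1206.4015 m/s = 1.2064 km/s

1.2064 km/s


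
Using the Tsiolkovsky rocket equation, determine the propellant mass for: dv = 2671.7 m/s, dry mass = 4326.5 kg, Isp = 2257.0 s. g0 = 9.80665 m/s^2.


ve = Isp * g0 = 2257.0 * 9.80665 = 22133.609050 m/s
mass ratio = exp(dv/ve) = exp(2671.7/22133.609050) = 1.12829521
m_prop = m_dry * (mr - 1) = 4326.5 * (1.12829521 - 1)
m_prop = 555.0692 kg

555.0692 kg


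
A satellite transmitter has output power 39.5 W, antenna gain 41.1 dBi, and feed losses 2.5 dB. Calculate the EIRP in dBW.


Pt = 39.5 W = 15.9660 dBW
EIRP = Pt_dBW + Gt - losses = 15.9660 + 41.1 - 2.5 = 54.5660 dBW

54.5660 dBW


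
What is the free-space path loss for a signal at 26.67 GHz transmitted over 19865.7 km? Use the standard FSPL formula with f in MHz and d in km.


f = 26.67 GHz = 26670.0000 MHz
d = 19865.7 km
FSPL = 32.44 + 20*log10(26670.0000) + 20*log10(19865.7)
FSPL = 32.44 + 88.5205 + 85.9621
FSPL = 206.9225 dB

206.9225 dB


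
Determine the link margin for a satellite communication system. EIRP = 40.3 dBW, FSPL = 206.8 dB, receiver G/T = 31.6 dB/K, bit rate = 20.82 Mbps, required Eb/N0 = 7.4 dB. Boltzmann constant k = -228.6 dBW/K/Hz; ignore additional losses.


C/N0 = EIRP - FSPL + G/T - k = 40.3 - 206.8 + 31.6 - (-228.6)
C/N0 = 93.7000 dB-Hz
R_b = 20.82 Mbps = 2.082e+07 bps -> 10*log10(R_b) = 73.1848 dB-Hz
Eb/N0 = C/N0 - 10*log10(R_b) = 93.7000 - 73.1848 = 20.5152 dB
Margin = Eb/N0 - Eb/N0_req = 20.5152 - 7.4 = 13.1152 dB (link closes)

13.1152 dB


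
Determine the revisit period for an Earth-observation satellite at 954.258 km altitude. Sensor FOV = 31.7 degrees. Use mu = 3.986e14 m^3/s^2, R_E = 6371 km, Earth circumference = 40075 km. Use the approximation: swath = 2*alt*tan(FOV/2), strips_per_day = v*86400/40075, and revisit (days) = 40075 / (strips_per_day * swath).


swath = 2*954.258*tan(0.2766347) = 541.8549 km
v = sqrt(mu/r) = 7376.6161 m/s = 7.3766 km/s
strips/day = v*86400/40075 = 7.3766*86400/40075 = 15.9037
coverage/day = strips * swath = 15.9037 * 541.8549 = 8617.4822 km
revisit = 40075 / 8617.4822 = 4.6504 days

4.6504 days


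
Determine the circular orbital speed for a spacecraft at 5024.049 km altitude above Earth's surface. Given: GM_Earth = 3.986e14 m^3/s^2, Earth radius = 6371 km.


r = R_E + alt = 6371.0 + 5024.049 = 11395.0490 km = 1.1395049e+07 m
v = sqrt(mu/r) = sqrt(3.986e14 / 1.1395049e+07) = 5914.3980 m/s = 5.9144 km/s

5.9144 km/s


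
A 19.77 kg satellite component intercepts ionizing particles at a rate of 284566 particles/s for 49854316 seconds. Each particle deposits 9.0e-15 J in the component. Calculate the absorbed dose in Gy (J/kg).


Total energy deposited = rate * time * E_per
  = 284566 * 49854316 * 9.0e-15 = 0.1276816 J
Dose = E_total / mass = 0.1276816 / 19.77
Dose = 0.006458351 Gy

0.0065 Gy


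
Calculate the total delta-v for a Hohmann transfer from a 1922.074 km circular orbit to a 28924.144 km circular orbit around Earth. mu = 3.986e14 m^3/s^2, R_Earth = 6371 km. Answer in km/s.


r1 = 8293.0740 km = 8.293074e+06 m
r2 = 35295.1440 km = 3.5295144e+07 m
dv1 = sqrt(mu/r1)*(sqrt(2*r2/(r1+r2)) - 1) = 1889.8096 m/s
dv2 = sqrt(mu/r2)*(1 - sqrt(2*r1/(r1+r2))) = 1287.5559 m/s
total dv = |dv1| + |dv2| = 1889.8096 + 1287.5559 = 3177.3655 m/s = 3.1774 km/s

3.1774 km/s


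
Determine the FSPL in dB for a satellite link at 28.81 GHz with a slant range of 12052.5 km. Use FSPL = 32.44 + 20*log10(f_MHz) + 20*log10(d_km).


f = 28.81 GHz = 28810.0000 MHz
d = 12052.5 km
FSPL = 32.44 + 20*log10(28810.0000) + 20*log10(12052.5)
FSPL = 32.44 + 89.1909 + 81.6215
FSPL = 203.2524 dB

203.2524 dB


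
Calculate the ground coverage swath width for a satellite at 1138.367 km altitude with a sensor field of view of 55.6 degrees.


FOV = 55.6 deg = 0.9704031 rad
swath = 2 * alt * tan(FOV/2) = 2 * 1138.367 * tan(0.4852015)
swath = 2 * 1138.367 * 0.5272402
swath = 1200.3857 km

1200.3857 km


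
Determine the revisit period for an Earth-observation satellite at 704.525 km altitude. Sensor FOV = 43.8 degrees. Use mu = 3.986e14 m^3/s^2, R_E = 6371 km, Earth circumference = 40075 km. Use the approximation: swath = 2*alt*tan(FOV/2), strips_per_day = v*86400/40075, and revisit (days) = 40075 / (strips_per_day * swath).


swath = 2*704.525*tan(0.3822271) = 566.4345 km
v = sqrt(mu/r) = 7505.6673 m/s = 7.5057 km/s
strips/day = v*86400/40075 = 7.5057*86400/40075 = 16.1819
coverage/day = strips * swath = 16.1819 * 566.4345 = 9165.9861 km
revisit = 40075 / 9165.9861 = 4.3721 days

4.3721 days


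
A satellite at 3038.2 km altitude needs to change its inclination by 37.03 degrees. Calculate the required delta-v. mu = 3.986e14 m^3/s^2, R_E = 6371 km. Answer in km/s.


r = 9409.2000 km = 9.4092e+06 m
V = sqrt(mu/r) = 6508.6707 m/s
di = 37.03 deg = 0.6462954 rad
dV = 2*V*sin(di/2) = 2*6508.6707*sin(0.3231477)
dV = 4133.6947 m/s = 4.1337 km/s

4.1337 km/s


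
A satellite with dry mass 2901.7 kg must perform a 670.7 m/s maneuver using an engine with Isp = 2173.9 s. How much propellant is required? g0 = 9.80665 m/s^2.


ve = Isp * g0 = 2173.9 * 9.80665 = 21318.676435 m/s
mass ratio = exp(dv/ve) = exp(670.7/21318.676435) = 1.03196080
m_prop = m_dry * (mr - 1) = 2901.7 * (1.03196080 - 1)
m_prop = 92.7406 kg

92.7406 kg


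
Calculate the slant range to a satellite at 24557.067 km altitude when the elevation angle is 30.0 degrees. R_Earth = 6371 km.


h = 24557.067 km, el = 30.0 deg
d = -R_E*sin(el) + sqrt((R_E*sin(el))^2 + 2*R_E*h + h^2)
d = -6371.0000*sin(0.5235988) + sqrt((6371.0000*0.5000)^2 + 2*6371.0000*24557.067 + 24557.067^2)
d = 27246.4421 km

27246.4421 km


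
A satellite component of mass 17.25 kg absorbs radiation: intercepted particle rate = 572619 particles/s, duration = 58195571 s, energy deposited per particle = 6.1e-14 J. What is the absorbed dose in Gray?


Total energy deposited = rate * time * E_per
  = 572619 * 58195571 * 6.1e-14 = 2.0328 J
Dose = E_total / mass = 2.0328 / 17.25
Dose = 0.117841 Gy

0.1178 Gy


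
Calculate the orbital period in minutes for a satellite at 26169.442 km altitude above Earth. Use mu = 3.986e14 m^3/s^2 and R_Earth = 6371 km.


r = 32540.4420 km = 3.2540442e+07 m
T = 2*pi*sqrt(r^3/mu) = 2*pi*sqrt(3.4456435e+22 / 3.986e14)
T = 58417.9608 s = 973.6327 min

973.6327 minutes


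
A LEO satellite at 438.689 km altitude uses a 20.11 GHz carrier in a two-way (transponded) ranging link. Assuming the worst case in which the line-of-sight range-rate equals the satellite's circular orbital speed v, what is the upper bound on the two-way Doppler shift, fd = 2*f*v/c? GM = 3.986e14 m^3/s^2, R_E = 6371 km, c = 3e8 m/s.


r = 6.809689e+06 m
v = sqrt(mu/r) = 7650.7676 m/s (worst-case radial velocity)
f = 20.11 GHz = 2.011e+10 Hz
fd = 2*f*v/c = 2*2.011e+10*7650.7676/3.0e+08
fd = 1.0257129e+06 Hz

1.0257e+06 Hz


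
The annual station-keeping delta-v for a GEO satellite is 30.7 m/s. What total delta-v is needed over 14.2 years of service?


dV = rate * years = 30.7 * 14.2
dV = 435.9400 m/s

435.9400 m/s


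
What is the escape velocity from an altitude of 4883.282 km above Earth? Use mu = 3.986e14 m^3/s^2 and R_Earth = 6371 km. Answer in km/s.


r = 6371.0 + 4883.282 = 11254.2820 km = 1.1254282e+07 m
v_esc = sqrt(2*mu/r) = sqrt(2*3.986e14 / 1.1254282e+07)
v_esc = 8416.3686 m/s = 8.4164 km/s

8.4164 km/s


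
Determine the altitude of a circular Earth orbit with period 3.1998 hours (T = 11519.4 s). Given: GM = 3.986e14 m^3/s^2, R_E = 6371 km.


T = 11519.4 s
r = (mu*T^2/(4*pi^2))^(1/3) = (3.986e14 * 11519.4^2 / (4*pi^2))^(1/3)
r = 1.1024166e+07 m = 11024.1664 km
alt = r - R_E = 11024.1664 - 6371 = 4653.1664 km

4653.1664 km


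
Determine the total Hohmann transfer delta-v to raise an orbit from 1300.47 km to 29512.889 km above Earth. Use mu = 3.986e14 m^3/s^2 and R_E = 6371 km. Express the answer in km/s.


r1 = 7671.4700 km = 7.67147e+06 m
r2 = 35883.8890 km = 3.5883889e+07 m
dv1 = sqrt(mu/r1)*(sqrt(2*r2/(r1+r2)) - 1) = 2044.5608 m/s
dv2 = sqrt(mu/r2)*(1 - sqrt(2*r1/(r1+r2))) = 1354.7551 m/s
total dv = |dv1| + |dv2| = 2044.5608 + 1354.7551 = 3399.3160 m/s = 3.3993 km/s

3.3993 km/s


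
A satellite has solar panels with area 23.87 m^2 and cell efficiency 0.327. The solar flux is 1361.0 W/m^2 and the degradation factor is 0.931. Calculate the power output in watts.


P = area * eta * S * degradation
P = 23.87 * 0.327 * 1361.0 * 0.931
P = 9890.2661 W

9890.2661 W


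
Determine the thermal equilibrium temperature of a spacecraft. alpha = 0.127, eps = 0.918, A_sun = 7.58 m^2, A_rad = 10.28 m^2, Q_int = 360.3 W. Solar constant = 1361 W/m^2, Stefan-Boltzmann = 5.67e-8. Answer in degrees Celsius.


Numerator = alpha*S*A_sun + Q_int = 0.127*1361*7.58 + 360.3 = 1670.4803 W
Denominator = eps*sigma*A_rad = 0.918*5.67e-8*10.28 = 5.3508017e-07 W/K^4
T^4 = 3.1219252e+09 K^4
T = 236.3772 K = -36.7728 C

-36.7728 degrees Celsius


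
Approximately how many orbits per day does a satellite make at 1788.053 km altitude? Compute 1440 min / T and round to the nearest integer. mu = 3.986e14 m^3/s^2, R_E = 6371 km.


r = 8.159053e+06 m
T = 2*pi*sqrt(r^3/mu) = 7334.5057 s = 122.2418 min
revs/day = 1440 / 122.2418 = 11.7799
Rounded: 12 revolutions per day

12 revolutions per day


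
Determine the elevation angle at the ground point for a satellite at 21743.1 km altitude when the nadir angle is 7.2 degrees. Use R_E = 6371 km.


r = R_E + alt = 28114.1000 km
Law of sines in the satellite / Earth-center / ground-point triangle:
  sin(nadir)/R_E = sin(90 + el)/r  =>  cos(el) = (r/R_E)*sin(nadir)
cos(el) = (28114.1000 / 6371.0000) * sin(7.2 deg) = 0.5530735
el = arccos(0.5530735) = 56.4219 deg
(Earth-central angle = 90 - nadir - el = 26.3781 deg)

56.4219 degrees


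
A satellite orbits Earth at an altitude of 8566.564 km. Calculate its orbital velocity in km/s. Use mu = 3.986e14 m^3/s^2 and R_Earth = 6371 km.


r = R_E + alt = 6371.0 + 8566.564 = 14937.5640 km = 1.4937564e+07 m
v = sqrt(mu/r) = sqrt(3.986e14 / 1.4937564e+07) = 5165.6950 m/s = 5.1657 km/s

5.1657 km/s


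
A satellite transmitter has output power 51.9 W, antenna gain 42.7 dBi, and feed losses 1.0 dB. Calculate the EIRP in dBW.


Pt = 51.9 W = 17.1517 dBW
EIRP = Pt_dBW + Gt - losses = 17.1517 + 42.7 - 1.0 = 58.8517 dBW

58.8517 dBW


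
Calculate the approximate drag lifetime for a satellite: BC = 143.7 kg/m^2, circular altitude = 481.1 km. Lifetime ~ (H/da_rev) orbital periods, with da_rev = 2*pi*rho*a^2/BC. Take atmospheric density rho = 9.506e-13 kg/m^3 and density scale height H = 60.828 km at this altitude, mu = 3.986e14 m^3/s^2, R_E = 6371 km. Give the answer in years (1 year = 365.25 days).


a = R_E + alt = 6852.1000 km = 6.8521e+06 m
da_rev = 2*pi*rho*a^2/BC = 2*pi*9.506e-13*(6.8521e+06)^2/143.7 = 1.951499 m per revolution
N = H/da_rev = 60828.0000 m / 1.951499 m = 31169.8880 revolutions
P = 2*pi*sqrt(a^3/mu) = 5644.7766 s
lifetime = N*P = 31169.8880 * 5644.7766 = 1.7594706e+08 s = 2036.4242 days
years = 2036.4242 / 365.25 = 5.5754 years

5.5754 years


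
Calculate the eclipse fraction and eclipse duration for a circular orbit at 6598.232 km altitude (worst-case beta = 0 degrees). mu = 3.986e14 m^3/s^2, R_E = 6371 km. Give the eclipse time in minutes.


r = 12969.2320 km
T = 244.9804 min
Eclipse fraction = arcsin(R_E/r)/pi = arcsin(6371.0000/12969.2320)/pi
= arcsin(0.4912396)/pi = 0.163456
Eclipse duration = 0.163456 * 244.9804 = 40.0435 min

40.0435 minutes


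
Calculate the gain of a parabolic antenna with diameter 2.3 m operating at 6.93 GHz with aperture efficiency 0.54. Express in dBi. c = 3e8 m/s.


lambda = c/f = 3e8 / 6.93e+09 = 0.04329004 m
G = eta*(pi*D/lambda)^2 = 0.54*(pi*2.3/0.04329004)^2
G = 15044.3399 (linear)
G = 10*log10(15044.3399) = 41.7737 dBi

41.7737 dBi


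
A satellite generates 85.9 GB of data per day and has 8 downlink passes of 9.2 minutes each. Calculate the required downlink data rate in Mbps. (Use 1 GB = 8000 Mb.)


total contact time = 8 * 9.2 * 60 = 4416.0000 s
data = 85.9 GB = 687200.0000 Mb
rate = 687200.0000 / 4416.0000 = 155.6159 Mbps

155.6159 Mbps


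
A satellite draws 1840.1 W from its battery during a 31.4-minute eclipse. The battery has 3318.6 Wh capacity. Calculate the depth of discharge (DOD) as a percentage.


E_used = P * t / 60 = 1840.1 * 31.4 / 60 = 962.9857 Wh
DOD = E_used / E_total * 100 = 962.9857 / 3318.6 * 100
DOD = 29.0178 %

29.0178 %


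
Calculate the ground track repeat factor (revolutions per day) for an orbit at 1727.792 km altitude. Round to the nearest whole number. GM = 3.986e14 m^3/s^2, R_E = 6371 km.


r = 8.098792e+06 m
T = 2*pi*sqrt(r^3/mu) = 7253.3993 s = 120.8900 min
revs/day = 1440 / 120.8900 = 11.9117
Rounded: 12 revolutions per day

12 revolutions per day


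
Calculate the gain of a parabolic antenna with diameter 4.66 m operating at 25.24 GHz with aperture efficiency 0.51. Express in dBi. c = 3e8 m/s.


lambda = c/f = 3e8 / 2.524e+10 = 0.0118859 m
G = eta*(pi*D/lambda)^2 = 0.51*(pi*4.66/0.0118859)^2
G = 773709.5306 (linear)
G = 10*log10(773709.5306) = 58.8858 dBi

58.8858 dBi


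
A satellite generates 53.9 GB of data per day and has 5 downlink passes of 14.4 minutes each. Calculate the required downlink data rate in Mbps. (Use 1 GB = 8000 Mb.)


total contact time = 5 * 14.4 * 60 = 4320.0000 s
data = 53.9 GB = 431200.0000 Mb
rate = 431200.0000 / 4320.0000 = 99.8148 Mbps

99.8148 Mbps


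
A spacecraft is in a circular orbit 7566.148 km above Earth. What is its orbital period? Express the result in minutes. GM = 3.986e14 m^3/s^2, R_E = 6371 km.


r = 13937.1480 km = 1.3937148e+07 m
T = 2*pi*sqrt(r^3/mu) = 2*pi*sqrt(2.7072087e+21 / 3.986e14)
T = 16374.6524 s = 272.9109 min

272.9109 minutes


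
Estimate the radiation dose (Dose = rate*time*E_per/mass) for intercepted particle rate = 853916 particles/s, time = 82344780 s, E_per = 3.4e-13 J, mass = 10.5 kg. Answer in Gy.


Total energy deposited = rate * time * E_per
  = 853916 * 82344780 * 3.4e-13 = 23.9073 J
Dose = E_total / mass = 23.9073 / 10.5
Dose = 2.2769 Gy

2.2769 Gy


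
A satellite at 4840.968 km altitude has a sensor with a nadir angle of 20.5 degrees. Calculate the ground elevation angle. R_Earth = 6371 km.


r = R_E + alt = 11211.9680 km
Law of sines in the satellite / Earth-center / ground-point triangle:
  sin(nadir)/R_E = sin(90 + el)/r  =>  cos(el) = (r/R_E)*sin(nadir)
cos(el) = (11211.9680 / 6371.0000) * sin(20.5 deg) = 0.6163105
el = arccos(0.6163105) = 51.9528 deg
(Earth-central angle = 90 - nadir - el = 17.5472 deg)

51.9528 degrees


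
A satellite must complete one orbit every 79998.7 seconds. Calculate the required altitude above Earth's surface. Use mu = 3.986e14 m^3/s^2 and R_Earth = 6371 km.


T = 79998.7 s
r = (mu*T^2/(4*pi^2))^(1/3) = (3.986e14 * 79998.7^2 / (4*pi^2))^(1/3)
r = 4.0128027e+07 m = 40128.0269 km
alt = r - R_E = 40128.0269 - 6371 = 33757.0269 km

33757.0269 km


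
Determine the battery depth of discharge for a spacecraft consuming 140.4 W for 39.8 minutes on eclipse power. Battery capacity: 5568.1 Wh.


E_used = P * t / 60 = 140.4 * 39.8 / 60 = 93.1320 Wh
DOD = E_used / E_total * 100 = 93.1320 / 5568.1 * 100
DOD = 1.6726 %

1.6726 %


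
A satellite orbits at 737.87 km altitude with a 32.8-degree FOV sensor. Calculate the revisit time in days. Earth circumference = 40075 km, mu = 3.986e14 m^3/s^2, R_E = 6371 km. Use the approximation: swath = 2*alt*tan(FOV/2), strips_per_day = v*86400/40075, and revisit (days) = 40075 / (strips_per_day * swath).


swath = 2*737.87*tan(0.286234) = 434.3339 km
v = sqrt(mu/r) = 7488.0435 m/s = 7.4880 km/s
strips/day = v*86400/40075 = 7.4880*86400/40075 = 16.1439
coverage/day = strips * swath = 16.1439 * 434.3339 = 7011.8449 km
revisit = 40075 / 7011.8449 = 5.7153 days

5.7153 days


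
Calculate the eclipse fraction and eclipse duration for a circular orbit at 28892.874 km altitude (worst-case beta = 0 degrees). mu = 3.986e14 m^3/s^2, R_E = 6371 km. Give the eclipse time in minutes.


r = 35263.8740 km
T = 1098.3860 min
Eclipse fraction = arcsin(R_E/r)/pi = arcsin(6371.0000/35263.8740)/pi
= arcsin(0.1806665)/pi = 0.05782546
Eclipse duration = 0.05782546 * 1098.3860 = 63.5147 min

63.5147 minutes


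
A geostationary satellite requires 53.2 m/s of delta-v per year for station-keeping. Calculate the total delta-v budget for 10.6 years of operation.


dV = rate * years = 53.2 * 10.6
dV = 563.9200 m/s

563.9200 m/s


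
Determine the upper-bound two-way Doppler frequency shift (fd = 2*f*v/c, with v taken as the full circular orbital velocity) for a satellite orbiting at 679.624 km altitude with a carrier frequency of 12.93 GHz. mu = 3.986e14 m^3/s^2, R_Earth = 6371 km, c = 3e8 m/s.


r = 7.050624e+06 m
v = sqrt(mu/r) = 7518.9097 m/s (worst-case radial velocity)
f = 12.93 GHz = 1.293e+10 Hz
fd = 2*f*v/c = 2*1.293e+10*7518.9097/3.0e+08
fd = 648130.0170 Hz

648130.0170 Hz


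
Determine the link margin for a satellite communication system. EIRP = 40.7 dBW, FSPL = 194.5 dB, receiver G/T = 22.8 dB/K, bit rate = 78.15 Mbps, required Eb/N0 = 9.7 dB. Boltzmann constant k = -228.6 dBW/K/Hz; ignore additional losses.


C/N0 = EIRP - FSPL + G/T - k = 40.7 - 194.5 + 22.8 - (-228.6)
C/N0 = 97.6000 dB-Hz
R_b = 78.15 Mbps = 7.815e+07 bps -> 10*log10(R_b) = 78.9293 dB-Hz
Eb/N0 = C/N0 - 10*log10(R_b) = 97.6000 - 78.9293 = 18.6707 dB
Margin = Eb/N0 - Eb/N0_req = 18.6707 - 9.7 = 8.9707 dB (link closes)

8.9707 dB


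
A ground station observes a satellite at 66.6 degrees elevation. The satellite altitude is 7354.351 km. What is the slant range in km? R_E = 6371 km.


h = 7354.351 km, el = 66.6 deg
d = -R_E*sin(el) + sqrt((R_E*sin(el))^2 + 2*R_E*h + h^2)
d = -6371.0000*sin(1.1624) + sqrt((6371.0000*0.9177546)^2 + 2*6371.0000*7354.351 + 7354.351^2)
d = 7643.1002 km

7643.1002 km


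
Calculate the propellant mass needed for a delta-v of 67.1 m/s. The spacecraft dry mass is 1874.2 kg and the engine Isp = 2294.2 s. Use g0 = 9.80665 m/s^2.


ve = Isp * g0 = 2294.2 * 9.80665 = 22498.416430 m/s
mass ratio = exp(dv/ve) = exp(67.1/22498.416430) = 1.00298688
m_prop = m_dry * (mr - 1) = 1874.2 * (1.00298688 - 1)
m_prop = 5.5980 kg

5.5980 kg


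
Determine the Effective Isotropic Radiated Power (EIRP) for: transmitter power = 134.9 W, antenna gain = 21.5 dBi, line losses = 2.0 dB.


Pt = 134.9 W = 21.3001 dBW
EIRP = Pt_dBW + Gt - losses = 21.3001 + 21.5 - 2.0 = 40.8001 dBW

40.8001 dBW


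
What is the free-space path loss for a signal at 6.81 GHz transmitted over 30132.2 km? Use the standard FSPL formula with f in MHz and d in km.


f = 6.81 GHz = 6810.0000 MHz
d = 30132.2 km
FSPL = 32.44 + 20*log10(6810.0000) + 20*log10(30132.2)
FSPL = 32.44 + 76.6629 + 89.5806
FSPL = 198.6836 dB

198.6836 dB


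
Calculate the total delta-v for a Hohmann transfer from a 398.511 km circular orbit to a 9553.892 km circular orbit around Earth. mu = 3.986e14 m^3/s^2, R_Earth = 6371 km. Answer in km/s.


r1 = 6769.5110 km = 6.769511e+06 m
r2 = 15924.8920 km = 1.5924892e+07 m
dv1 = sqrt(mu/r1)*(sqrt(2*r2/(r1+r2)) - 1) = 1416.9800 m/s
dv2 = sqrt(mu/r2)*(1 - sqrt(2*r1/(r1+r2))) = 1138.7537 m/s
total dv = |dv1| + |dv2| = 1416.9800 + 1138.7537 = 2555.7337 m/s = 2.5557 km/s

2.5557 km/s


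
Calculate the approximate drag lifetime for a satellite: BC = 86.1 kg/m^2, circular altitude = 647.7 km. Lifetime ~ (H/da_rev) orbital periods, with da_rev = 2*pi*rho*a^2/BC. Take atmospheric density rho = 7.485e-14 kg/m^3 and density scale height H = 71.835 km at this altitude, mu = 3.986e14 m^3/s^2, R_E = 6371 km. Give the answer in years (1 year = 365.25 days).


a = R_E + alt = 7018.7000 km = 7.0187e+06 m
da_rev = 2*pi*rho*a^2/BC = 2*pi*7.485e-14*(7.0187e+06)^2/86.1 = 0.269080286 m per revolution
N = H/da_rev = 71835.0000 m / 0.269080286 m = 266964.9307 revolutions
P = 2*pi*sqrt(a^3/mu) = 5851.8912 s
lifetime = N*P = 266964.9307 * 5851.8912 = 1.5622497e+09 s = 18081.5940 days
years = 18081.5940 / 365.25 = 49.5047 years

49.5047 years


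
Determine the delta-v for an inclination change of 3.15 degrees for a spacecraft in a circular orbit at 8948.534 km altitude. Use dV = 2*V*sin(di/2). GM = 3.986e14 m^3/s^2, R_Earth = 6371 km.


r = 15319.5340 km = 1.5319534e+07 m
V = sqrt(mu/r) = 5100.8890 m/s
di = 3.15 deg = 0.05497787 rad
dV = 2*V*sin(di/2) = 2*5100.8890*sin(0.02748894)
dV = 280.4007 m/s = 0.2804007 km/s

0.2804 km/s


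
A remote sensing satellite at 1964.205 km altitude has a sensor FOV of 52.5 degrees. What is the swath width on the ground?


FOV = 52.5 deg = 0.9162979 rad
swath = 2 * alt * tan(FOV/2) = 2 * 1964.205 * tan(0.4581489)
swath = 2 * 1964.205 * 0.4931454
swath = 1937.2774 km

1937.2774 km


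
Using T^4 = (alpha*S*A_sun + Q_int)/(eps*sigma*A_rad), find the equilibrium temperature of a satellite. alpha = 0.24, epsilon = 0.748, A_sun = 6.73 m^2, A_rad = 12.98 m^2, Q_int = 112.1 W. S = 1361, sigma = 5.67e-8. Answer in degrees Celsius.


Numerator = alpha*S*A_sun + Q_int = 0.24*1361*6.73 + 112.1 = 2310.3872 W
Denominator = eps*sigma*A_rad = 0.748*5.67e-8*12.98 = 5.5050257e-07 W/K^4
T^4 = 4.1968691e+09 K^4
T = 254.5255 K = -18.6245 C

-18.6245 degrees Celsius


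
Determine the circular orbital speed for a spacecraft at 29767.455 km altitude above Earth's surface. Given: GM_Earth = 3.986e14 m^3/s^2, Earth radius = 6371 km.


r = R_E + alt = 6371.0 + 29767.455 = 36138.4550 km = 3.6138455e+07 m
v = sqrt(mu/r) = sqrt(3.986e14 / 3.6138455e+07) = 3321.1146 m/s = 3.3211 km/s

3.3211 km/s


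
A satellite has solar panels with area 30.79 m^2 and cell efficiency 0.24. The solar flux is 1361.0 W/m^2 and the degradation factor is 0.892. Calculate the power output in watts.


P = area * eta * S * degradation
P = 30.79 * 0.24 * 1361.0 * 0.892
P = 8971.0631 W

8971.0631 W


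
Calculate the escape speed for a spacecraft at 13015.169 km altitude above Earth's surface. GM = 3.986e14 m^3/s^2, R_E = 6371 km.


r = 6371.0 + 13015.169 = 19386.1690 km = 1.9386169e+07 m
v_esc = sqrt(2*mu/r) = sqrt(2*3.986e14 / 1.9386169e+07)
v_esc = 6412.6516 m/s = 6.4127 km/s

6.4127 km/s


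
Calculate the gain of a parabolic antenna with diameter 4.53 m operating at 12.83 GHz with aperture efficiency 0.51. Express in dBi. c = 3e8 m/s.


lambda = c/f = 3e8 / 1.283e+10 = 0.0233827 m
G = eta*(pi*D/lambda)^2 = 0.51*(pi*4.53/0.0233827)^2
G = 188919.6485 (linear)
G = 10*log10(188919.6485) = 52.7628 dBi

52.7628 dBi


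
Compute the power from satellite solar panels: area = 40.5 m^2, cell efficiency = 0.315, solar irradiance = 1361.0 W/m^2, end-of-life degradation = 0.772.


P = area * eta * S * degradation
P = 40.5 * 0.315 * 1361.0 * 0.772
P = 13404.2032 W

13404.2032 W


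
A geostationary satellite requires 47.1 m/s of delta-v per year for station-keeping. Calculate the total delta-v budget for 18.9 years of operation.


dV = rate * years = 47.1 * 18.9
dV = 890.1900 m/s

890.1900 m/s


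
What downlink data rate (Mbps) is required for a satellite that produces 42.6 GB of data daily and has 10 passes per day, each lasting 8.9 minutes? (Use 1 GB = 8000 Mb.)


total contact time = 10 * 8.9 * 60 = 5340.0000 s
data = 42.6 GB = 340800.0000 Mb
rate = 340800.0000 / 5340.0000 = 63.8202 Mbps

63.8202 Mbps


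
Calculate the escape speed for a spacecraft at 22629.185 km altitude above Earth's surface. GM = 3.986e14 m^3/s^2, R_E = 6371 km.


r = 6371.0 + 22629.185 = 29000.1850 km = 2.9000185e+07 m
v_esc = sqrt(2*mu/r) = sqrt(2*3.986e14 / 2.9000185e+07)
v_esc = 5243.0411 m/s = 5.2430 km/s

5.2430 km/s


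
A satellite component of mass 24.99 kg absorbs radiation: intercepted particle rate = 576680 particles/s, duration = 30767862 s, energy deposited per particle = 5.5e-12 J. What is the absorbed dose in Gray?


Total energy deposited = rate * time * E_per
  = 576680 * 30767862 * 5.5e-12 = 97.5877 J
Dose = E_total / mass = 97.5877 / 24.99
Dose = 3.9051 Gy

3.9051 Gy


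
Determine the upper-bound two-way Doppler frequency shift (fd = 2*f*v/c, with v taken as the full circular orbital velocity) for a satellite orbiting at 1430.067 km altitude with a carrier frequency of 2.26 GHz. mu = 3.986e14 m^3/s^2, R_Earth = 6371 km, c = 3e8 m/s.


r = 7.801067e+06 m
v = sqrt(mu/r) = 7148.1168 m/s (worst-case radial velocity)
f = 2.26 GHz = 2.26e+09 Hz
fd = 2*f*v/c = 2*2.26e+09*7148.1168/3.0e+08
fd = 107698.2939 Hz

107698.2939 Hz


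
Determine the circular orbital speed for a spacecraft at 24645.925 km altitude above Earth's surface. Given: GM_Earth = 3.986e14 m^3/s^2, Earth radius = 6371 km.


r = R_E + alt = 6371.0 + 24645.925 = 31016.9250 km = 3.1016925e+07 m
v = sqrt(mu/r) = sqrt(3.986e14 / 3.1016925e+07) = 3584.8359 m/s = 3.5848 km/s

3.5848 km/s


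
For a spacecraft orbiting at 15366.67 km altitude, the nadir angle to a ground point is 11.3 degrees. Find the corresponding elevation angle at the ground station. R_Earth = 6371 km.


r = R_E + alt = 21737.6700 km
Law of sines in the satellite / Earth-center / ground-point triangle:
  sin(nadir)/R_E = sin(90 + el)/r  =>  cos(el) = (r/R_E)*sin(nadir)
cos(el) = (21737.6700 / 6371.0000) * sin(11.3 deg) = 0.6685626
el = arccos(0.6685626) = 48.0438 deg
(Earth-central angle = 90 - nadir - el = 30.6562 deg)

48.0438 degrees


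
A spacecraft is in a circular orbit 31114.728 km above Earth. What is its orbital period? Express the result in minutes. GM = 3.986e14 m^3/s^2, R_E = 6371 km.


r = 37485.7280 km = 3.7485728e+07 m
T = 2*pi*sqrt(r^3/mu) = 2*pi*sqrt(5.2674188e+22 / 3.986e14)
T = 72228.7577 s = 1203.8126 min

1203.8126 minutes


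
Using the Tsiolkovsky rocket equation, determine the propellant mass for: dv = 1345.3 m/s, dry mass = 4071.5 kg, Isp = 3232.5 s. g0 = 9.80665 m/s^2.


ve = Isp * g0 = 3232.5 * 9.80665 = 31699.996125 m/s
mass ratio = exp(dv/ve) = exp(1345.3/31699.996125) = 1.04335188
m_prop = m_dry * (mr - 1) = 4071.5 * (1.04335188 - 1)
m_prop = 176.5072 kg

176.5072 kg


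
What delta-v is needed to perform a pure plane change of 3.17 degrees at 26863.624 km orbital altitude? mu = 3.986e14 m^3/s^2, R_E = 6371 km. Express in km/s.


r = 33234.6240 km = 3.3234624e+07 m
V = sqrt(mu/r) = 3463.1656 m/s
di = 3.17 deg = 0.05532694 rad
dV = 2*V*sin(di/2) = 2*3463.1656*sin(0.02766347)
dV = 191.5819 m/s = 0.1915819 km/s

0.1916 km/s


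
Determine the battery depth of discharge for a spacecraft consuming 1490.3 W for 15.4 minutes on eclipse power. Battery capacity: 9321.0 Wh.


E_used = P * t / 60 = 1490.3 * 15.4 / 60 = 382.5103 Wh
DOD = E_used / E_total * 100 = 382.5103 / 9321.0 * 100
DOD = 4.1037 %

4.1037 %


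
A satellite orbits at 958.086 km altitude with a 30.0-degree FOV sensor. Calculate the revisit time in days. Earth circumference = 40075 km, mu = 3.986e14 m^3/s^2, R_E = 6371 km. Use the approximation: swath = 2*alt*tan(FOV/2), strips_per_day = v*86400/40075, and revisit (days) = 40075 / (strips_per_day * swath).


swath = 2*958.086*tan(0.2617994) = 513.4367 km
v = sqrt(mu/r) = 7374.6895 m/s = 7.3747 km/s
strips/day = v*86400/40075 = 7.3747*86400/40075 = 15.8995
coverage/day = strips * swath = 15.8995 * 513.4367 = 8163.3965 km
revisit = 40075 / 8163.3965 = 4.9091 days

4.9091 days


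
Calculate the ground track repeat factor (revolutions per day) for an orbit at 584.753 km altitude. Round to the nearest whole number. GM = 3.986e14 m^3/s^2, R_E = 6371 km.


r = 6.955753e+06 m
T = 2*pi*sqrt(r^3/mu) = 5773.3442 s = 96.2224 min
revs/day = 1440 / 96.2224 = 14.9653
Rounded: 15 revolutions per day

15 revolutions per day


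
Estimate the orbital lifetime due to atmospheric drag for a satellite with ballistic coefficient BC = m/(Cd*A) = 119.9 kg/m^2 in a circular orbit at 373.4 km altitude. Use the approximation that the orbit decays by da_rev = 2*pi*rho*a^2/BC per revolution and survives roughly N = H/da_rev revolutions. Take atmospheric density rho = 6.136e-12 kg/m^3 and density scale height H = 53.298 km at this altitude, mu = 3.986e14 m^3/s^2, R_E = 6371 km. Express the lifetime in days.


a = R_E + alt = 6744.4000 km = 6.7444e+06 m
da_rev = 2*pi*rho*a^2/BC = 2*pi*6.136e-12*(6.7444e+06)^2/119.9 = 14.626239 m per revolution
N = H/da_rev = 53298.0000 m / 14.626239 m = 3643.9989 revolutions
P = 2*pi*sqrt(a^3/mu) = 5512.2157 s
lifetime = N*P = 3643.9989 * 5512.2157 = 2.0086508e+07 s = 232.4827 days

232.4827 days


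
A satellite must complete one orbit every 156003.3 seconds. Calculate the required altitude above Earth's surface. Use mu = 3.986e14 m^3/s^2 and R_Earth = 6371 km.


T = 156003.3 s
r = (mu*T^2/(4*pi^2))^(1/3) = (3.986e14 * 156003.3^2 / (4*pi^2))^(1/3)
r = 6.2634706e+07 m = 62634.7059 km
alt = r - R_E = 62634.7059 - 6371 = 56263.7059 km

56263.7059 km


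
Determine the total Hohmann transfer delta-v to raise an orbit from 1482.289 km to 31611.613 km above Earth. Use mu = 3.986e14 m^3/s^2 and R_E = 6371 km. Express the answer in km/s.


r1 = 7853.2890 km = 7.853289e+06 m
r2 = 37982.6130 km = 3.7982613e+07 m
dv1 = sqrt(mu/r1)*(sqrt(2*r2/(r1+r2)) - 1) = 2047.3373 m/s
dv2 = sqrt(mu/r2)*(1 - sqrt(2*r1/(r1+r2))) = 1343.1560 m/s
total dv = |dv1| + |dv2| = 2047.3373 + 1343.1560 = 3390.4933 m/s = 3.3905 km/s

3.3905 km/s


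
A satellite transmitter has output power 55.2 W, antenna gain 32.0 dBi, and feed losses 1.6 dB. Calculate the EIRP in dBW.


Pt = 55.2 W = 17.4194 dBW
EIRP = Pt_dBW + Gt - losses = 17.4194 + 32.0 - 1.6 = 47.8194 dBW

47.8194 dBW


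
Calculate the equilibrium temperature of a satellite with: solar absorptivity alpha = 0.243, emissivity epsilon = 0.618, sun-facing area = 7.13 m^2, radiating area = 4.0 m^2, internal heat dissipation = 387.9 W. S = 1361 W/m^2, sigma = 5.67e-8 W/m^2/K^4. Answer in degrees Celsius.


Numerator = alpha*S*A_sun + Q_int = 0.243*1361*7.13 + 387.9 = 2745.9550 W
Denominator = eps*sigma*A_rad = 0.618*5.67e-8*4.0 = 1.401624e-07 W/K^4
T^4 = 1.9591238e+10 K^4
T = 374.1239 K = 100.9739 C

100.9739 degrees Celsius


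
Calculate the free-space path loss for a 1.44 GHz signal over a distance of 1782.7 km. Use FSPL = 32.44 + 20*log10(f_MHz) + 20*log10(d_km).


f = 1.44 GHz = 1440.0000 MHz
d = 1782.7 km
FSPL = 32.44 + 20*log10(1440.0000) + 20*log10(1782.7)
FSPL = 32.44 + 63.1672 + 65.0216
FSPL = 160.6288 dB

160.6288 dB


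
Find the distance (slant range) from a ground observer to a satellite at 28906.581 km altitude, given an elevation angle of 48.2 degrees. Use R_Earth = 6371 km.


h = 28906.581 km, el = 48.2 deg
d = -R_E*sin(el) + sqrt((R_E*sin(el))^2 + 2*R_E*h + h^2)
d = -6371.0000*sin(0.8412487) + sqrt((6371.0000*0.745476)^2 + 2*6371.0000*28906.581 + 28906.581^2)
d = 30271.6395 km

30271.6395 km


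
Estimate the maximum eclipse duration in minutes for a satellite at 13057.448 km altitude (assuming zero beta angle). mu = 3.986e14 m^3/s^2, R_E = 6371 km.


r = 19428.4480 km
T = 449.1766 min
Eclipse fraction = arcsin(R_E/r)/pi = arcsin(6371.0000/19428.4480)/pi
= arcsin(0.3279212)/pi = 0.1063481
Eclipse duration = 0.1063481 * 449.1766 = 47.7691 min

47.7691 minutes


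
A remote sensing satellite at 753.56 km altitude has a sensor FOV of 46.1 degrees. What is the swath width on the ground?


FOV = 46.1 deg = 0.8045968 rad
swath = 2 * alt * tan(FOV/2) = 2 * 753.56 * tan(0.4022984)
swath = 2 * 753.56 * 0.4255051
swath = 641.2872 km

641.2872 km


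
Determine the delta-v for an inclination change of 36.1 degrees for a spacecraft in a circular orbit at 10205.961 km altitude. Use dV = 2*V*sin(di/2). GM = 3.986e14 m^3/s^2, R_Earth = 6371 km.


r = 16576.9610 km = 1.6576961e+07 m
V = sqrt(mu/r) = 4903.6130 m/s
di = 36.1 deg = 0.6300639 rad
dV = 2*V*sin(di/2) = 2*4903.6130*sin(0.3150319)
dV = 3038.7379 m/s = 3.0387 km/s

3.0387 km/s


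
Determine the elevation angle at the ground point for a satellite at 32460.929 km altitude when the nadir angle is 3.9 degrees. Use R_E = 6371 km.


r = R_E + alt = 38831.9290 km
Law of sines in the satellite / Earth-center / ground-point triangle:
  sin(nadir)/R_E = sin(90 + el)/r  =>  cos(el) = (r/R_E)*sin(nadir)
cos(el) = (38831.9290 / 6371.0000) * sin(3.9 deg) = 0.4145605
el = arccos(0.4145605) = 65.5084 deg
(Earth-central angle = 90 - nadir - el = 20.5916 deg)

65.5084 degrees


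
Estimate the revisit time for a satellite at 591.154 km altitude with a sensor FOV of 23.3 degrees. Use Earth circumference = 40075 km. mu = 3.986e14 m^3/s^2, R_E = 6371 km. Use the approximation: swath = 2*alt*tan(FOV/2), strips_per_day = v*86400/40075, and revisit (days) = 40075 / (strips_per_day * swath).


swath = 2*591.154*tan(0.2033309) = 243.7684 km
v = sqrt(mu/r) = 7566.5313 m/s = 7.5665 km/s
strips/day = v*86400/40075 = 7.5665*86400/40075 = 16.3131
coverage/day = strips * swath = 16.3131 * 243.7684 = 3976.6234 km
revisit = 40075 / 3976.6234 = 10.0776 days

10.0776 days


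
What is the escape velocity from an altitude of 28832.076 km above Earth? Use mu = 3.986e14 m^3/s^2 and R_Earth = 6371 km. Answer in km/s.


r = 6371.0 + 28832.076 = 35203.0760 km = 3.5203076e+07 m
v_esc = sqrt(2*mu/r) = sqrt(2*3.986e14 / 3.5203076e+07)
v_esc = 4758.7549 m/s = 4.7588 km/s

4.7588 km/s


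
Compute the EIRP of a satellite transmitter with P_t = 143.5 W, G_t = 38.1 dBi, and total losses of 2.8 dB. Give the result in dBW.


Pt = 143.5 W = 21.5685 dBW
EIRP = Pt_dBW + Gt - losses = 21.5685 + 38.1 - 2.8 = 56.8685 dBW

56.8685 dBW


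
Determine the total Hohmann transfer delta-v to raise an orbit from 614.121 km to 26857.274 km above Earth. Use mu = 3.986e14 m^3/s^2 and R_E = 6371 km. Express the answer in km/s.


r1 = 6985.1210 km = 6.985121e+06 m
r2 = 33228.2740 km = 3.3228274e+07 m
dv1 = sqrt(mu/r1)*(sqrt(2*r2/(r1+r2)) - 1) = 2156.9461 m/s
dv2 = sqrt(mu/r2)*(1 - sqrt(2*r1/(r1+r2))) = 1422.0813 m/s
total dv = |dv1| + |dv2| = 2156.9461 + 1422.0813 = 3579.0274 m/s = 3.5790 km/s

3.5790 km/s


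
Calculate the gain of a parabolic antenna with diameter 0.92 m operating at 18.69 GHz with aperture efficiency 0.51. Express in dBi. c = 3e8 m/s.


lambda = c/f = 3e8 / 1.869e+10 = 0.01605136 m
G = eta*(pi*D/lambda)^2 = 0.51*(pi*0.92/0.01605136)^2
G = 16535.6652 (linear)
G = 10*log10(16535.6652) = 42.1842 dBi

42.1842 dBi


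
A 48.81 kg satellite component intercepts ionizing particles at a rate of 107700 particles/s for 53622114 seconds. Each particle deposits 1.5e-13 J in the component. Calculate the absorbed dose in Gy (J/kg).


Total energy deposited = rate * time * E_per
  = 107700 * 53622114 * 1.5e-13 = 0.8662653 J
Dose = E_total / mass = 0.8662653 / 48.81
Dose = 0.0177477 Gy

0.0177 Gy


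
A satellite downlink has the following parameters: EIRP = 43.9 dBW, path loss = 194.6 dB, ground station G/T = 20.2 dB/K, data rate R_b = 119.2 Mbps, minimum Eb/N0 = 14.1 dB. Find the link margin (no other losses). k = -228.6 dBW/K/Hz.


C/N0 = EIRP - FSPL + G/T - k = 43.9 - 194.6 + 20.2 - (-228.6)
C/N0 = 98.1000 dB-Hz
R_b = 119.2 Mbps = 1.192e+08 bps -> 10*log10(R_b) = 80.7628 dB-Hz
Eb/N0 = C/N0 - 10*log10(R_b) = 98.1000 - 80.7628 = 17.3372 dB
Margin = Eb/N0 - Eb/N0_req = 17.3372 - 14.1 = 3.2372 dB (link closes)

3.2372 dB


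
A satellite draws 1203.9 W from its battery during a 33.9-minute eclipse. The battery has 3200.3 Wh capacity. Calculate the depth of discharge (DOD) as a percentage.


E_used = P * t / 60 = 1203.9 * 33.9 / 60 = 680.2035 Wh
DOD = E_used / E_total * 100 = 680.2035 / 3200.3 * 100
DOD = 21.2544 %

21.2544 %


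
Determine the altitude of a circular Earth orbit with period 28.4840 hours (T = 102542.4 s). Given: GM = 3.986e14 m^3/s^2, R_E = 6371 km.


T = 102542.4 s
r = (mu*T^2/(4*pi^2))^(1/3) = (3.986e14 * 102542.4^2 / (4*pi^2))^(1/3)
r = 4.7350893e+07 m = 47350.8927 km
alt = r - R_E = 47350.8927 - 6371 = 40979.8927 km

40979.8927 km


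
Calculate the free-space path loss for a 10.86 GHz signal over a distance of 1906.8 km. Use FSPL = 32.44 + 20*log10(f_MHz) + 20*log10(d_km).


f = 10.86 GHz = 10860.0000 MHz
d = 1906.8 km
FSPL = 32.44 + 20*log10(10860.0000) + 20*log10(1906.8)
FSPL = 32.44 + 80.7166 + 65.6061
FSPL = 178.7627 dB

178.7627 dB


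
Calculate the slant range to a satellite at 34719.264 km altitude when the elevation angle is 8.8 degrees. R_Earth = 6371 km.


h = 34719.264 km, el = 8.8 deg
d = -R_E*sin(el) + sqrt((R_E*sin(el))^2 + 2*R_E*h + h^2)
d = -6371.0000*sin(0.153589) + sqrt((6371.0000*0.1529858)^2 + 2*6371.0000*34719.264 + 34719.264^2)
d = 39630.3779 km

39630.3779 km


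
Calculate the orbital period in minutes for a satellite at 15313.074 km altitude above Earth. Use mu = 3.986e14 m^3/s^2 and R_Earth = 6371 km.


r = 21684.0740 km = 2.1684074e+07 m
T = 2*pi*sqrt(r^3/mu) = 2*pi*sqrt(1.0195831e+22 / 3.986e14)
T = 31777.7060 s = 529.6284 min

529.6284 minutes


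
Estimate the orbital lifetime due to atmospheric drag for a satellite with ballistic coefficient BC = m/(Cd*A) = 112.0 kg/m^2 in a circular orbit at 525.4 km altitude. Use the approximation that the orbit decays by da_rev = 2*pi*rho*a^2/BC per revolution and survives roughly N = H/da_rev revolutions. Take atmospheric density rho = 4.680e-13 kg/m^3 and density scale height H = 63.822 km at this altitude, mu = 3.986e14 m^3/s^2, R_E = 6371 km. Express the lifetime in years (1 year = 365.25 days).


a = R_E + alt = 6896.4000 km = 6.8964e+06 m
da_rev = 2*pi*rho*a^2/BC = 2*pi*4.680e-13*(6.8964e+06)^2/112.0 = 1.248684 m per revolution
N = H/da_rev = 63822.0000 m / 1.248684 m = 51111.4056 revolutions
P = 2*pi*sqrt(a^3/mu) = 5699.6067 s
lifetime = N*P = 51111.4056 * 5699.6067 = 2.9131491e+08 s = 3371.7003 days
years = 3371.7003 / 365.25 = 9.2312 years

9.2312 years


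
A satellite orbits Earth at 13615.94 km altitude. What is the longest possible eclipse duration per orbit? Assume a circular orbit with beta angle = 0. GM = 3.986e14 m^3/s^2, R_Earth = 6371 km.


r = 19986.9400 km
T = 468.6833 min
Eclipse fraction = arcsin(R_E/r)/pi = arcsin(6371.0000/19986.9400)/pi
= arcsin(0.3187581)/pi = 0.1032658
Eclipse duration = 0.1032658 * 468.6833 = 48.3989 min

48.3989 minutes


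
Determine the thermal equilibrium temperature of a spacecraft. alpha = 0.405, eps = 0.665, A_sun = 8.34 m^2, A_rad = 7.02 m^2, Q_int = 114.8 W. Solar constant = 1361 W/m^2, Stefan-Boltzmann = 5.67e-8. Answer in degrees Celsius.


Numerator = alpha*S*A_sun + Q_int = 0.405*1361*8.34 + 114.8 = 4711.8497 W
Denominator = eps*sigma*A_rad = 0.665*5.67e-8*7.02 = 2.6469261e-07 W/K^4
T^4 = 1.7801214e+10 K^4
T = 365.2687 K = 92.1187 C

92.1187 degrees Celsius


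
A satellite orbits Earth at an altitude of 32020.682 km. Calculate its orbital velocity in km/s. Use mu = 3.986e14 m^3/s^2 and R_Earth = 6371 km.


r = R_E + alt = 6371.0 + 32020.682 = 38391.6820 km = 3.8391682e+07 m
v = sqrt(mu/r) = sqrt(3.986e14 / 3.8391682e+07) = 3222.1821 m/s = 3.2222 km/s

3.2222 km/s


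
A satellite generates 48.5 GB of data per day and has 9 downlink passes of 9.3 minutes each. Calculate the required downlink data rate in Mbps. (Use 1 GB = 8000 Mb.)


total contact time = 9 * 9.3 * 60 = 5022.0000 s
data = 48.5 GB = 388000.0000 Mb
rate = 388000.0000 / 5022.0000 = 77.2601 Mbps

77.2601 Mbps


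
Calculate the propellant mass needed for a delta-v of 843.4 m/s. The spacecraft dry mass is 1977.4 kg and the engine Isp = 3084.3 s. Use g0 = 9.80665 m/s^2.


ve = Isp * g0 = 3084.3 * 9.80665 = 30246.650595 m/s
mass ratio = exp(dv/ve) = exp(843.4/30246.650595) = 1.02827648
m_prop = m_dry * (mr - 1) = 1977.4 * (1.02827648 - 1)
m_prop = 55.9139 kg

55.9139 kg
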